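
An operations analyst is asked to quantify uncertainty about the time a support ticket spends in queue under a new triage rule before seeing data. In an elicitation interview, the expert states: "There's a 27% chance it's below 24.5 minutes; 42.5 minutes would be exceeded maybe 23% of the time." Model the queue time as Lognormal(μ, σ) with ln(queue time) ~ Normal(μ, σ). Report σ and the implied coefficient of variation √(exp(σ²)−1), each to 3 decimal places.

σ ≈ 0.408, CV ≈ 0.425

If T ~ Lognormal(μ,σ) then ln T ~ Normal(μ,σ), so the p-quantile of ln T is μ + z_p·σ.
ln(24.5) = 3.199 and ln(42.5) = 3.75; z_{0.27} = -0.6128, z_{0.77} = 0.7388.
σ = (3.75 − 3.199)/(0.7388 − (-0.6128)) = 0.408.
μ = 3.199 − (-0.6128)·0.408 = 3.448.
CV = √(exp(σ²)−1) = √(exp(0.1661)−1) = 0.425.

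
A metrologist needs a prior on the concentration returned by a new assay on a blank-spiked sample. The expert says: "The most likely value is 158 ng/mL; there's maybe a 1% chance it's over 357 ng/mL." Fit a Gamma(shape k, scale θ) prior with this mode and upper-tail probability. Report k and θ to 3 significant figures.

k ≈ 8.22, θ ≈ 21.9

Gamma(k,θ) with k>1 has mode (k−1)θ, so θ = 158/(k−1).
Need P(X < 357) = 0.99 with θ tied to k this way. Start at k = 2, θ = 158: P(X<357) ≈ 0.660.
Too low — raise k to concentrate. Iterating converges to k ≈ 8.22.
Then θ = 158/(8.22−1) ≈ 21.9.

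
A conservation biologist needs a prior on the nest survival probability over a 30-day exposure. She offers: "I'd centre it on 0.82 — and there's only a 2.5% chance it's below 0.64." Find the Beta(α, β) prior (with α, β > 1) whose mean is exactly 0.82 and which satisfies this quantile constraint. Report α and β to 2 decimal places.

With mean 0.82 fixed, write α = 0.82s, β = 0.18s where s = α+β.
Need P(θ < 0.64) = 0.025 under Beta(0.82s, 0.18s). Normal approximation: (q−m)/√(m(1−m)/s) ≈ z_{0.025} = -1.96, so s ≈ 0.82·0.18·(-1.96)²/(0.64−0.82)² = 17.5.
At s = 17.5: P(θ<0.64) ≈ 0.039. Adjusting to match 0.025 gives s ≈ 22.26.
So α = 0.82·22.26 ≈ 18.25, β = 0.18·22.26 ≈ 4.01.

α ≈ 18.25, β ≈ 4.01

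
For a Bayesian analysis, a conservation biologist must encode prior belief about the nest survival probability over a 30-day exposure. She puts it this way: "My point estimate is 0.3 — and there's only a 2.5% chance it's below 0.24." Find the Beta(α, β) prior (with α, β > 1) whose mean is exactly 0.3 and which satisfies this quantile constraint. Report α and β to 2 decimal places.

α ≈ 62.88, β ≈ 146.73

With mean 0.3 fixed, write α = 0.3s, β = 0.7s where s = α+β.
Need P(θ < 0.24) = 0.025 under Beta(0.3s, 0.7s). Normal approximation: (q−m)/√(m(1−m)/s) ≈ z_{0.025} = -1.96, so s ≈ 0.3·0.7·(-1.96)²/(0.24−0.3)² = 224.1.
At s = 224.1: P(θ<0.24) ≈ 0.021. Adjusting to match 0.025 gives s ≈ 209.61.
So α = 0.3·209.61 ≈ 62.88, β = 0.7·209.61 ≈ 146.73.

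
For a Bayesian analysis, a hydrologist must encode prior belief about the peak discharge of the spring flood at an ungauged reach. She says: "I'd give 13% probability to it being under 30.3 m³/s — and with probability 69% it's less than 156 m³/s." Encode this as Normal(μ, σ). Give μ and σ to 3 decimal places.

For Normal(μ,σ), the p-quantile is μ + z_p·σ. Here z_{0.13} = -1.126, z_{0.69} = 0.4959.
So 30.3 = μ − 1.126σ and 156 = μ + 0.4959σ.
Subtracting: σ = (156 − 30.3)/(0.4959 − (-1.126)) = 77.485.
Then μ = 30.3 − (-1.126)·77.485 = 117.579.

μ = 117.579, σ = 77.485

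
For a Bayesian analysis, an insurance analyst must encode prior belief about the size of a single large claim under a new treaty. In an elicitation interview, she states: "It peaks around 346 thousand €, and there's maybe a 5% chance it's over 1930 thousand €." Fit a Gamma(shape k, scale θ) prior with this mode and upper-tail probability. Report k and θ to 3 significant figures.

k ≈ 1.79, θ ≈ 439

Gamma(k,θ) with k>1 has mode (k−1)θ, so θ = 346/(k−1).
Need P(X < 1930) = 0.95 with θ tied to k this way. Start at k = 2, θ = 346: P(X<1930) ≈ 0.975.
Too high — lower k to spread out. Iterating converges to k ≈ 1.79.
Then θ = 346/(1.79−1) ≈ 439.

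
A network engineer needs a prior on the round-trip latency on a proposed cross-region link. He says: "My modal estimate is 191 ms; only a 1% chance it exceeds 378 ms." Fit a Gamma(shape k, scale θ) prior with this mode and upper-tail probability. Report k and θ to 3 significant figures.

Gamma(k,θ) with k>1 has mode (k−1)θ, so θ = 191/(k−1).
Need P(X < 378) = 0.99 with θ tied to k this way. Start at k = 2, θ = 191: P(X<378) ≈ 0.588.
Too low — raise k to concentrate. Iterating converges to k ≈ 11.6.
Then θ = 191/(11.6−1) ≈ 18.1.

k ≈ 11.6, θ ≈ 18.1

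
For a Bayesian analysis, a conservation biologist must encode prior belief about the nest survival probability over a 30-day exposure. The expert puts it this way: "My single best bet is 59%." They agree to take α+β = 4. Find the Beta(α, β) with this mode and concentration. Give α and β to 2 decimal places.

α = 2.18, β = 1.82

For α,β > 1 the Beta mode is (α−1)/(α+β−2). With α+β = 4, the mode is (α−1)/2.
Set (α−1)/2 = 0.59 → α = 1 + 0.59·2 = 2.18.
β = 4 − α = 1.82.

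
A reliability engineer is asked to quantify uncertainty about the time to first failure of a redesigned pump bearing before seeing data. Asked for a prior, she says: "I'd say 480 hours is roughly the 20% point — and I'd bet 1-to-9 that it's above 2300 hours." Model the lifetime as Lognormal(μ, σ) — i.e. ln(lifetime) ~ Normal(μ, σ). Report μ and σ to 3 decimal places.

If T ~ Lognormal(μ,σ) then ln T ~ Normal(μ,σ), so the p-quantile of ln T is μ + z_p·σ.
ln(480) = 6.174 and ln(2300) = 7.741; z_{0.2} = -0.8416, z_{0.9} = 1.282.
σ = (7.741 − 6.174)/(1.282 − (-0.8416)) = 0.738.
μ = 6.174 − (-0.8416)·0.738 = 6.795.

μ ≈ 6.795, σ ≈ 0.738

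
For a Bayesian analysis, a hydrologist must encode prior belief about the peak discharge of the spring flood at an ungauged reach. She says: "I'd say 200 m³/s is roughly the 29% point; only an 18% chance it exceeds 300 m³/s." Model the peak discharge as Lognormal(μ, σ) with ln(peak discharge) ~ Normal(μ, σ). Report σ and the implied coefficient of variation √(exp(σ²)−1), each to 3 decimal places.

If T ~ Lognormal(μ,σ) then ln T ~ Normal(μ,σ), so the p-quantile of ln T is μ + z_p·σ.
ln(200) = 5.298 and ln(300) = 5.704; z_{0.29} = -0.5534, z_{0.82} = 0.9154.
σ = (5.704 − 5.298)/(0.9154 − (-0.5534)) = 0.276.
μ = 5.298 − (-0.5534)·0.276 = 5.451.
CV = √(exp(σ²)−1) = √(exp(0.0762)−1) = 0.281.

σ ≈ 0.276, CV ≈ 0.281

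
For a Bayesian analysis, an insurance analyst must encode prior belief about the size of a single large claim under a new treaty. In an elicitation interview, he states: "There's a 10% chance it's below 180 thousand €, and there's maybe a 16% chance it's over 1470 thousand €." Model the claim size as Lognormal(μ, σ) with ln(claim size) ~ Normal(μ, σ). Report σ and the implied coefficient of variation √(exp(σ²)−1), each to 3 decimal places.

σ ≈ 0.923, CV ≈ 1.159

If T ~ Lognormal(μ,σ) then ln T ~ Normal(μ,σ), so the p-quantile of ln T is μ + z_p·σ.
ln(180) = 5.193 and ln(1470) = 7.293; z_{0.1} = -1.282, z_{0.84} = 0.9945.
σ = (7.293 − 5.193)/(0.9945 − (-1.282)) = 0.923.
μ = 5.193 − (-1.282)·0.923 = 6.375.
CV = √(exp(σ²)−1) = √(exp(0.8514)−1) = 1.159.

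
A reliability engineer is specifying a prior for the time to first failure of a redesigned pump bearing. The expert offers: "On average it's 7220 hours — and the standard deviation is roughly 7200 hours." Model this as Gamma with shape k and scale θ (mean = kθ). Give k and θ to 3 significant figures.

For Gamma(k, scale θ): mean = kθ, variance = kθ², so CV = 1/√k.
CV = SD/mean = 7200/7220 = 0.9972, hence k = 1/CV² = 1.01.
Then θ = mean/k = 7220/1.01 = 7180.

k ≈ 1.01, θ ≈ 7180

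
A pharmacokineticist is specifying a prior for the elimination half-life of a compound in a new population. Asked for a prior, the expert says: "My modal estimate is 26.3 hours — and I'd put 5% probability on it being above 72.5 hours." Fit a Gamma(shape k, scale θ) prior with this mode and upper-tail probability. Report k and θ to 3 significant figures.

k ≈ 3.61, θ ≈ 10.1

Gamma(k,θ) with k>1 has mode (k−1)θ, so θ = 26.3/(k−1).
Need P(X < 72.5) = 0.95 with θ tied to k this way. Start at k = 2, θ = 26.3: P(X<72.5) ≈ 0.761.
Too low — raise k to concentrate. Iterating converges to k ≈ 3.61.
Then θ = 26.3/(3.61−1) ≈ 10.1.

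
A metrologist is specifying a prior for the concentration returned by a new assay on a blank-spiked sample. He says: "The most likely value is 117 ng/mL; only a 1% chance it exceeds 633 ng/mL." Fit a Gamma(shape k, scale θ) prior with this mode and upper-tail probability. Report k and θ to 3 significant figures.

k ≈ 2.34, θ ≈ 87.1

Gamma(k,θ) with k>1 has mode (k−1)θ, so θ = 117/(k−1).
Need P(X < 633) = 0.99 with θ tied to k this way. Start at k = 2, θ = 117: P(X<633) ≈ 0.971.
Too low — raise k to concentrate. Iterating converges to k ≈ 2.34.
Then θ = 117/(2.34−1) ≈ 87.1.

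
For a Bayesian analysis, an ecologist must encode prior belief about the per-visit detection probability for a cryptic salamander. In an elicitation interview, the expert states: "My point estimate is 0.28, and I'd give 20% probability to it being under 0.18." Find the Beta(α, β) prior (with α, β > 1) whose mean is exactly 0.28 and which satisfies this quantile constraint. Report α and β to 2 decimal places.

With mean 0.28 fixed, write α = 0.28s, β = 0.72s where s = α+β.
Need P(θ < 0.18) = 0.2 under Beta(0.28s, 0.72s). Normal approximation: (q−m)/√(m(1−m)/s) ≈ z_{0.2} = -0.842, so s ≈ 0.28·0.72·(-0.842)²/(0.18−0.28)² = 14.3.
At s = 14.3: P(θ<0.18) ≈ 0.205. Adjusting to match 0.2 gives s ≈ 14.82.
So α = 0.28·14.82 ≈ 4.15, β = 0.72·14.82 ≈ 10.67.

α ≈ 4.15, β ≈ 10.67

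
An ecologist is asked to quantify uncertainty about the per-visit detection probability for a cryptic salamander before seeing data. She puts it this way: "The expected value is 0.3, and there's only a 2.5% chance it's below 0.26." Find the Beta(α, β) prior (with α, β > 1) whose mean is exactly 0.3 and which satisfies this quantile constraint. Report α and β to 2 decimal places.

α ≈ 145.03, β ≈ 338.41

With mean 0.3 fixed, write α = 0.3s, β = 0.7s where s = α+β.
Need P(θ < 0.26) = 0.025 under Beta(0.3s, 0.7s). Normal approximation: (q−m)/√(m(1−m)/s) ≈ z_{0.025} = -1.96, so s ≈ 0.3·0.7·(-1.96)²/(0.26−0.3)² = 504.2.
At s = 504.2: P(θ<0.26) ≈ 0.023. Adjusting to match 0.025 gives s ≈ 483.44.
So α = 0.3·483.44 ≈ 145.03, β = 0.7·483.44 ≈ 338.41.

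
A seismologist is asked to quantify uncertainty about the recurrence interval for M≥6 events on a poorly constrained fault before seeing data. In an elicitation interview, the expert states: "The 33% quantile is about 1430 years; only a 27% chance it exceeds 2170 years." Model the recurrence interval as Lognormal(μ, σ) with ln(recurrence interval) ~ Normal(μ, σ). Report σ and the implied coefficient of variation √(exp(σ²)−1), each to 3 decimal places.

σ ≈ 0.396, CV ≈ 0.412

If T ~ Lognormal(μ,σ) then ln T ~ Normal(μ,σ), so the p-quantile of ln T is μ + z_p·σ.
ln(1430) = 7.265 and ln(2170) = 7.682; z_{0.33} = -0.4399, z_{0.73} = 0.6128.
σ = (7.682 − 7.265)/(0.6128 − (-0.4399)) = 0.396.
μ = 7.265 − (-0.4399)·0.396 = 7.440.
CV = √(exp(σ²)−1) = √(exp(0.1569)−1) = 0.412.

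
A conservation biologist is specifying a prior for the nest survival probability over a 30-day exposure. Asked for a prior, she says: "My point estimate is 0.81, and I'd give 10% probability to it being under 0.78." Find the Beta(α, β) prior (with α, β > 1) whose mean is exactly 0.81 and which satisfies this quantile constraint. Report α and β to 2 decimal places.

α ≈ 233.79, β ≈ 54.84

With mean 0.81 fixed, write α = 0.81s, β = 0.19s where s = α+β.
Need P(θ < 0.78) = 0.1 under Beta(0.81s, 0.19s). Normal approximation: (q−m)/√(m(1−m)/s) ≈ z_{0.1} = -1.28, so s ≈ 0.81·0.19·(-1.28)²/(0.78−0.81)² = 280.8.
At s = 280.8: P(θ<0.78) ≈ 0.103. Adjusting to match 0.1 gives s ≈ 288.63.
So α = 0.81·288.63 ≈ 233.79, β = 0.19·288.63 ≈ 54.84.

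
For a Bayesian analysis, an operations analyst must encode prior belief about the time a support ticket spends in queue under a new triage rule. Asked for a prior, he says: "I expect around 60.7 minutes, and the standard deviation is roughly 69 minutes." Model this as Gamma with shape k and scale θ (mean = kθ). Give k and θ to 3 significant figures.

For Gamma(k, scale θ): mean = kθ, variance = kθ², so CV = 1/√k.
CV = SD/mean = 69/60.7 = 1.137, hence k = 1/CV² = 0.774.
Then θ = mean/k = 60.7/0.774 = 78.4.

k ≈ 0.774, θ ≈ 78.4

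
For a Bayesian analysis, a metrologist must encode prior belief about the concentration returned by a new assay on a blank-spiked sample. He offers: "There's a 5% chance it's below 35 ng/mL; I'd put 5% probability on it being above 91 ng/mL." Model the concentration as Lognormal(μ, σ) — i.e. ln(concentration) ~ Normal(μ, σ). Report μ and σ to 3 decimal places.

If T ~ Lognormal(μ,σ) then ln T ~ Normal(μ,σ), so the p-quantile of ln T is μ + z_p·σ.
ln(35) = 3.555 and ln(91) = 4.511; z_{0.05} = -1.645, z_{0.95} = 1.645.
σ = (4.511 − 3.555)/(1.645 − (-1.645)) = 0.290.
μ = 3.555 − (-1.645)·0.290 = 4.033.

μ ≈ 4.033, σ ≈ 0.290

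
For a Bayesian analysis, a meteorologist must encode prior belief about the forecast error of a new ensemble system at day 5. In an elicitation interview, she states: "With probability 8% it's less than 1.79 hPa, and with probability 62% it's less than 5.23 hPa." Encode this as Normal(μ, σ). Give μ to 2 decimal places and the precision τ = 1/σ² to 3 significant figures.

The p-quantile of Normal(μ,σ) is μ + z_p·σ, with z_{0.08} = -1.405 and z_{0.62} = 0.3055.
Eliminate σ: μ = (z₂·x₁ − z₁·x₂)/(z₂ − z₁) = (0.3055·1.79 − (-1.405)·5.23)/1.711 = 4.62.
Then σ = (x₂ − x₁)/(z₂ − z₁) = (5.23 − 1.79)/1.711 = 2.01.
Precision τ = 1/σ² = 1/2.011² = 0.247.

μ = 4.62, τ = 0.247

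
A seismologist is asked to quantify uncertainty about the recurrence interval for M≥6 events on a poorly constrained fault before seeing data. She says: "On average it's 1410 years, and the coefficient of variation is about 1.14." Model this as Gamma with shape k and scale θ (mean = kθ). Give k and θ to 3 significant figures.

For Gamma(k, scale θ): mean = kθ, variance = kθ², so CV = 1/√k.
CV = 1.14, hence k = 1/CV² = 0.769.
Then θ = mean/k = 1410/0.769 = 1830.

k ≈ 0.769, θ ≈ 1830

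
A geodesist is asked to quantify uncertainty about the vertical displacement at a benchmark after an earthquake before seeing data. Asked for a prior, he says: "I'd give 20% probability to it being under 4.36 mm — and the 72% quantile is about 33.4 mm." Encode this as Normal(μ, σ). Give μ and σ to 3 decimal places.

μ = 21.518, σ = 20.387

The p-quantile of Normal(μ,σ) is μ + z_p·σ, with z_{0.2} = -0.8416 and z_{0.72} = 0.5828.
Eliminate σ: μ = (z₂·x₁ − z₁·x₂)/(z₂ − z₁) = (0.5828·4.36 − (-0.8416)·33.4)/1.424 = 21.518.
Then σ = (x₂ − x₁)/(z₂ − z₁) = (33.4 − 4.36)/1.424 = 20.387.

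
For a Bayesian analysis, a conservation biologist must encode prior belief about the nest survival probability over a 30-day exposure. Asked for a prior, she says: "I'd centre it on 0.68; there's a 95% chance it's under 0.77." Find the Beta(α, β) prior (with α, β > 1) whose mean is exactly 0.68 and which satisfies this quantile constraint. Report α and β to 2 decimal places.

With mean 0.68 fixed, write α = 0.68s, β = 0.32s where s = α+β.
Need P(θ < 0.77) = 0.95 under Beta(0.68s, 0.32s). Normal approximation: (q−m)/√(m(1−m)/s) ≈ z_{0.95} = 1.64, so s ≈ 0.68·0.32·(1.64)²/(0.77−0.68)² = 72.7.
At s = 72.7: P(θ<0.77) ≈ 0.957. Adjusting to match 0.95 gives s ≈ 66.94.
So α = 0.68·66.94 ≈ 45.52, β = 0.32·66.94 ≈ 21.42.

α ≈ 45.52, β ≈ 21.42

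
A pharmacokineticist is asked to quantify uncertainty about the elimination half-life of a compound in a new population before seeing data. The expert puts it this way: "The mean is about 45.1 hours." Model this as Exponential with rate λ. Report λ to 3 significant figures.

λ ≈ 0.0222

Exponential mean = 1/λ, so λ = 1/45.1 = 0.0222.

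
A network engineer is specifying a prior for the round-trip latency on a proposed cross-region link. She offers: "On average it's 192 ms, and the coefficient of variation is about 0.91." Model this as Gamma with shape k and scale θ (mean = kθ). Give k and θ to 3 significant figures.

For Gamma(k, scale θ): mean = kθ, variance = kθ², so CV = 1/√k.
CV = 0.91, hence k = 1/CV² = 1.21.
Then θ = mean/k = 192/1.21 = 159.

k ≈ 1.21, θ ≈ 159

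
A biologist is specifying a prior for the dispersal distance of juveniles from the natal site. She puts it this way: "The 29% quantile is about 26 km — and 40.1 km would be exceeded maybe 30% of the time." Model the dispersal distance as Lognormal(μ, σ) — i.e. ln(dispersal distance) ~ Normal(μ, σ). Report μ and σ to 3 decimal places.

μ ≈ 3.481, σ ≈ 0.402

If T ~ Lognormal(μ,σ) then ln T ~ Normal(μ,σ), so the p-quantile of ln T is μ + z_p·σ.
ln(26) = 3.258 and ln(40.1) = 3.691; z_{0.29} = -0.5534, z_{0.7} = 0.5244.
σ = (3.691 − 3.258)/(0.5244 − (-0.5534)) = 0.402.
μ = 3.258 − (-0.5534)·0.402 = 3.481.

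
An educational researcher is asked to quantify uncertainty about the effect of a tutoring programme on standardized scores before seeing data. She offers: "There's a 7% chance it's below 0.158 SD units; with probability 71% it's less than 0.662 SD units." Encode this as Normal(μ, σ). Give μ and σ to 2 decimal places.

μ = 0.52, σ = 0.25

The p-quantile of Normal(μ,σ) is μ + z_p·σ, with z_{0.07} = -1.476 and z_{0.71} = 0.5534.
Eliminate σ: μ = (z₂·x₁ − z₁·x₂)/(z₂ − z₁) = (0.5534·0.158 − (-1.476)·0.662)/2.029 = 0.52.
Then σ = (x₂ − x₁)/(z₂ − z₁) = (0.662 − 0.158)/2.029 = 0.25.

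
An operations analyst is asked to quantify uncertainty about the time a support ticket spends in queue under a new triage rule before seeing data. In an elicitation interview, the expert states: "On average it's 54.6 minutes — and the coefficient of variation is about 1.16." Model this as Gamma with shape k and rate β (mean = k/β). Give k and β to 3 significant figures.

k ≈ 0.743, β ≈ 0.0136

For Gamma(k, rate β): mean = k/β, variance = k/β², so CV = 1/√k.
CV = 1.16, hence k = 1/CV² = 0.743.
Then β = k/mean = 0.743/54.6 = 0.0136.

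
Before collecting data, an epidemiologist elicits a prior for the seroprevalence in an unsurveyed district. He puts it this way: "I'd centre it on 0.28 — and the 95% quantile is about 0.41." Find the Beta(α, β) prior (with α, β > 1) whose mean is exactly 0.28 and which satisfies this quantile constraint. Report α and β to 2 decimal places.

α ≈ 9.82, β ≈ 25.25

With mean 0.28 fixed, write α = 0.28s, β = 0.72s where s = α+β.
Need P(θ < 0.41) = 0.95 under Beta(0.28s, 0.72s). Normal approximation: (q−m)/√(m(1−m)/s) ≈ z_{0.95} = 1.64, so s ≈ 0.28·0.72·(1.64)²/(0.41−0.28)² = 32.3.
At s = 32.3: P(θ<0.41) ≈ 0.943. Adjusting to match 0.95 gives s ≈ 35.08.
So α = 0.28·35.08 ≈ 9.82, β = 0.72·35.08 ≈ 25.25.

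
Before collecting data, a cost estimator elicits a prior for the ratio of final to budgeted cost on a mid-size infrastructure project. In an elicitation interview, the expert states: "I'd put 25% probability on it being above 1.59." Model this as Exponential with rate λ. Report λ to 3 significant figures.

P(T > 1.59) = e^(−λ·1.59) = 0.25, so λ = −ln(0.25)/1.59 = 0.872.

λ ≈ 0.872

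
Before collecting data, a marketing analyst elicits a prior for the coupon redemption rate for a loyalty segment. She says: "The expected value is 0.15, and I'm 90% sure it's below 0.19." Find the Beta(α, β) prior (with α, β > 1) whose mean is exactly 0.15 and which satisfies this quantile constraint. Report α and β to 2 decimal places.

With mean 0.15 fixed, write α = 0.15s, β = 0.85s where s = α+β.
Need P(θ < 0.19) = 0.9 under Beta(0.15s, 0.85s). Normal approximation: (q−m)/√(m(1−m)/s) ≈ z_{0.9} = 1.28, so s ≈ 0.15·0.85·(1.28)²/(0.19−0.15)² = 130.9.
At s = 130.9: P(θ<0.19) ≈ 0.895. Adjusting to match 0.9 gives s ≈ 136.94.
So α = 0.15·136.94 ≈ 20.54, β = 0.85·136.94 ≈ 116.40.

α ≈ 20.54, β ≈ 116.40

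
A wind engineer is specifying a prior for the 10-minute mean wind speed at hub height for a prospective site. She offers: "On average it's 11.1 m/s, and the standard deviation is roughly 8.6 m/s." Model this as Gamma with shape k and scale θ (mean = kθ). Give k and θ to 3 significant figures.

k ≈ 1.67, θ ≈ 6.66

For Gamma(k, scale θ): mean = kθ, variance = kθ², so CV = 1/√k.
CV = SD/mean = 8.6/11.1 = 0.7748, hence k = 1/CV² = 1.67.
Then θ = mean/k = 11.1/1.67 = 6.66.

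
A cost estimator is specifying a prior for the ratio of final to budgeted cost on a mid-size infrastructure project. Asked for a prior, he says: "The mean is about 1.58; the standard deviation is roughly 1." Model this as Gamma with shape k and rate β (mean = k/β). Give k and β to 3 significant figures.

For Gamma(k, rate β): mean = k/β, variance = k/β², so CV = 1/√k.
CV = SD/mean = 1/1.58 = 0.6329, hence k = 1/CV² = 2.5.
Then β = k/mean = 2.5/1.58 = 1.58.

k ≈ 2.5, β ≈ 1.58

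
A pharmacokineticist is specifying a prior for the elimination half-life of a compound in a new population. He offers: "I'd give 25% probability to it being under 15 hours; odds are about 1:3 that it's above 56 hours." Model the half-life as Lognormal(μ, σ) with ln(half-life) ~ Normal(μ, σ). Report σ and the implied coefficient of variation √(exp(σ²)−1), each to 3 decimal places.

σ ≈ 0.977, CV ≈ 1.263

If T ~ Lognormal(μ,σ) then ln T ~ Normal(μ,σ), so the p-quantile of ln T is μ + z_p·σ.
ln(15) = 2.708 and ln(56) = 4.025; z_{0.25} = -0.6745, z_{0.75} = 0.6745.
σ = (4.025 − 2.708)/(0.6745 − (-0.6745)) = 0.977.
μ = 2.708 − (-0.6745)·0.977 = 3.367.
CV = √(exp(σ²)−1) = √(exp(0.9536)−1) = 1.263.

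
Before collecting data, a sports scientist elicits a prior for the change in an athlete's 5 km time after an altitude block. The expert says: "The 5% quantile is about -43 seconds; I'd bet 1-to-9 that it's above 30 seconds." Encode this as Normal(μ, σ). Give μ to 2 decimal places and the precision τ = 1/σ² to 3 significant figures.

The p-quantile of Normal(μ,σ) is μ + z_p·σ, with z_{0.05} = -1.645 and z_{0.9} = 1.282.
Eliminate σ: μ = (z₂·x₁ − z₁·x₂)/(z₂ − z₁) = (1.282·-43 − (-1.645)·30)/2.926 = -1.97.
Then σ = (x₂ − x₁)/(z₂ − z₁) = (30 − -43)/2.926 = 24.95.
Precision τ = 1/σ² = 1/24.95² = 0.00161.

μ = -1.97, τ = 0.00161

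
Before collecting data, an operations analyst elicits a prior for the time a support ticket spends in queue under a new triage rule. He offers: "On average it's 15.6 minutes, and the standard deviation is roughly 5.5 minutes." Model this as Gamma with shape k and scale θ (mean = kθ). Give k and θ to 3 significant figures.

k ≈ 8.04, θ ≈ 1.94

For Gamma(k, scale θ): mean = kθ, variance = kθ², so CV = 1/√k.
CV = SD/mean = 5.5/15.6 = 0.3526, hence k = 1/CV² = 8.04.
Then θ = mean/k = 15.6/8.04 = 1.94.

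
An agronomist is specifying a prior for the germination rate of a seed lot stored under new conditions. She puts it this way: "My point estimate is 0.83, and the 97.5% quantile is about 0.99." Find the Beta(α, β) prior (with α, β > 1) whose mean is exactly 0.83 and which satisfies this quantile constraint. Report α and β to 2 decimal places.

With mean 0.83 fixed, write α = 0.83s, β = 0.17s where s = α+β.
Need P(θ < 0.99) = 0.975 under Beta(0.83s, 0.17s). Normal approximation: (q−m)/√(m(1−m)/s) ≈ z_{0.975} = 1.96, so s ≈ 0.83·0.17·(1.96)²/(0.99−0.83)² = 21.2.
At s = 21.2: P(θ<0.99) ≈ 1.000. Adjusting to match 0.975 gives s ≈ 7.52.
So α = 0.83·7.52 ≈ 6.24, β = 0.17·7.52 ≈ 1.28.

α ≈ 6.24, β ≈ 1.28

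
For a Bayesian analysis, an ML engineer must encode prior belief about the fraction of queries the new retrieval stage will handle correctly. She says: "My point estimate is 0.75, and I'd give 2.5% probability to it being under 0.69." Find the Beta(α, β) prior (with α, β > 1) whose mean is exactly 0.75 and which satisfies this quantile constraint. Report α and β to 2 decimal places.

α ≈ 160.52, β ≈ 53.51

With mean 0.75 fixed, write α = 0.75s, β = 0.25s where s = α+β.
Need P(θ < 0.69) = 0.025 under Beta(0.75s, 0.25s). Normal approximation: (q−m)/√(m(1−m)/s) ≈ z_{0.025} = -1.96, so s ≈ 0.75·0.25·(-1.96)²/(0.69−0.75)² = 200.1.
At s = 200.1: P(θ<0.69) ≈ 0.029. Adjusting to match 0.025 gives s ≈ 214.03.
So α = 0.75·214.03 ≈ 160.52, β = 0.25·214.03 ≈ 53.51.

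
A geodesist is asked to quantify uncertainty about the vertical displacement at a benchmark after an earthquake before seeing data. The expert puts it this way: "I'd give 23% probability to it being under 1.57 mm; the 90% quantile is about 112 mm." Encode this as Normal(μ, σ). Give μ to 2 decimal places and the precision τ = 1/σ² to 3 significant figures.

For Normal(μ,σ), the p-quantile is μ + z_p·σ. Here z_{0.23} = -0.7388, z_{0.9} = 1.282.
So 1.57 = μ − 0.7388σ and 112 = μ + 1.282σ.
Subtracting: σ = (112 − 1.57)/(1.282 − (-0.7388)) = 54.66.
Then μ = 1.57 − (-0.7388)·54.66 = 41.95.
Precision τ = 1/σ² = 1/54.66² = 0.000335.

μ = 41.95, τ = 0.000335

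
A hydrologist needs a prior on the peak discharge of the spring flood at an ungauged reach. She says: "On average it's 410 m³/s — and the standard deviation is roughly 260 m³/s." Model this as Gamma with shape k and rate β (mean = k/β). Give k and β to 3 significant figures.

For Gamma(k, rate β): mean = k/β, variance = k/β², so CV = 1/√k.
CV = SD/mean = 260/410 = 0.6341, hence k = 1/CV² = 2.49.
Then β = k/mean = 2.49/410 = 0.00607.

k ≈ 2.49, β ≈ 0.00607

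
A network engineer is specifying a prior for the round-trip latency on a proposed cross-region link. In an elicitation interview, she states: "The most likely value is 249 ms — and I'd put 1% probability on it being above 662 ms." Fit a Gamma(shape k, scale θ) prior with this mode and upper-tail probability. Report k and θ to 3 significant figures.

Gamma(k,θ) with k>1 has mode (k−1)θ, so θ = 249/(k−1).
Need P(X < 662) = 0.99 with θ tied to k this way. Start at k = 2, θ = 249: P(X<662) ≈ 0.744.
Too low — raise k to concentrate. Iterating converges to k ≈ 5.84.
Then θ = 249/(5.84−1) ≈ 51.4.

k ≈ 5.84, θ ≈ 51.4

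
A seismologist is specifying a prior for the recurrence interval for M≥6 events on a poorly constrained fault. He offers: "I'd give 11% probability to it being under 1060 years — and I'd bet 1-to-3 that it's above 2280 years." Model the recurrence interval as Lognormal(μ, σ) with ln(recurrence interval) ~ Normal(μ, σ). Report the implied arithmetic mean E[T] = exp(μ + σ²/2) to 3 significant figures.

E[T] ≈ 1880 years

If T ~ Lognormal(μ,σ) then ln T ~ Normal(μ,σ), so the p-quantile of ln T is μ + z_p·σ.
ln(1060) = 6.966 and ln(2280) = 7.732; z_{0.11} = -1.227, z_{0.75} = 0.6745.
σ = (7.732 − 6.966)/(0.6745 − (-1.227)) = 0.403.
μ = 6.966 − (-1.227)·0.403 = 7.460.
E[T] = exp(μ + σ²/2) = exp(7.460 + 0.0812) = 1880 years.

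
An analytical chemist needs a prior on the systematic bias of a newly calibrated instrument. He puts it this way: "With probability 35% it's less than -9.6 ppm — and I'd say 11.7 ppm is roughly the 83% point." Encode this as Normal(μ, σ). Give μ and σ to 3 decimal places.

μ = -3.473, σ = 15.902

The p-quantile of Normal(μ,σ) is μ + z_p·σ, with z_{0.35} = -0.3853 and z_{0.83} = 0.9542.
Eliminate σ: μ = (z₂·x₁ − z₁·x₂)/(z₂ − z₁) = (0.9542·-9.6 − (-0.3853)·11.7)/1.339 = -3.473.
Then σ = (x₂ − x₁)/(z₂ − z₁) = (11.7 − -9.6)/1.339 = 15.902.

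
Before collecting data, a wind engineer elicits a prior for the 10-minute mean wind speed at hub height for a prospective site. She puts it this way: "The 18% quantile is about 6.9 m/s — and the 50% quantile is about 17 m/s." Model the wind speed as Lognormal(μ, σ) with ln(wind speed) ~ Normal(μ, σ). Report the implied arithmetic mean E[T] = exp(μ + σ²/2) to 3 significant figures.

E[T] ≈ 27.6 m/s

If T ~ Lognormal(μ,σ) then ln T ~ Normal(μ,σ), so the p-quantile of ln T is μ + z_p·σ.
ln(6.9) = 1.932 and ln(17) = 2.833; z_{0.18} = -0.9154, z_{0.5} = 0.
σ = (2.833 − 1.932)/(0 − (-0.9154)) = 0.985.
μ = 1.932 − (-0.9154)·0.985 = 2.833.
E[T] = exp(μ + σ²/2) = exp(2.833 + 0.4852) = 27.6 m/s.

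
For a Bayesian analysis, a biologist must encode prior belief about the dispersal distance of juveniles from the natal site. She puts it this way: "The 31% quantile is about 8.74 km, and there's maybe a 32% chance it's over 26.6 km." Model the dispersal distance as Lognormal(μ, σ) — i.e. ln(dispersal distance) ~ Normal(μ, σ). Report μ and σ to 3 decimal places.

μ ≈ 2.741, σ ≈ 1.155

If T ~ Lognormal(μ,σ) then ln T ~ Normal(μ,σ), so the p-quantile of ln T is μ + z_p·σ.
ln(8.74) = 2.168 and ln(26.6) = 3.281; z_{0.31} = -0.4959, z_{0.68} = 0.4677.
σ = (3.281 − 2.168)/(0.4677 − (-0.4959)) = 1.155.
μ = 2.168 − (-0.4959)·1.155 = 2.741.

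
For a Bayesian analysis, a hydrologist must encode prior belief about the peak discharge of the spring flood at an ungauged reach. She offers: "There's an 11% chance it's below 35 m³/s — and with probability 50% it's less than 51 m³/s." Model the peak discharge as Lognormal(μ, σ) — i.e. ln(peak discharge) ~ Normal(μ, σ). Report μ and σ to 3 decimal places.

μ ≈ 3.932, σ ≈ 0.307

If T ~ Lognormal(μ,σ) then ln T ~ Normal(μ,σ), so the p-quantile of ln T is μ + z_p·σ.
ln(35) = 3.555 and ln(51) = 3.932; z_{0.11} = -1.227, z_{0.5} = 0.
σ = (3.932 − 3.555)/(0 − (-1.227)) = 0.307.
μ = 3.555 − (-1.227)·0.307 = 3.932.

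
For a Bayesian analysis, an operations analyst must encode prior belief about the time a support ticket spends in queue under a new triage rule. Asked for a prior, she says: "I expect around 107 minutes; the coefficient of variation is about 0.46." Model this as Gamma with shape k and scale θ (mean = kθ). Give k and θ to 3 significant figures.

For Gamma(k, scale θ): mean = kθ, variance = kθ², so CV = 1/√k.
CV = 0.46, hence k = 1/CV² = 4.73.
Then θ = mean/k = 107/4.73 = 22.6.

k ≈ 4.73, θ ≈ 22.6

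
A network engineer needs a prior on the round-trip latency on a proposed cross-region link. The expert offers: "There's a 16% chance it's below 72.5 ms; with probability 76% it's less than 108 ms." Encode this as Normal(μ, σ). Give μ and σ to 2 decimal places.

For Normal(μ,σ), the p-quantile is μ + z_p·σ. Here z_{0.16} = -0.9945, z_{0.76} = 0.7063.
So 72.5 = μ − 0.9945σ and 108 = μ + 0.7063σ.
Subtracting: σ = (108 − 72.5)/(0.7063 − (-0.9945)) = 20.87.
Then μ = 72.5 − (-0.9945)·20.87 = 93.26.

μ = 93.26, σ = 20.87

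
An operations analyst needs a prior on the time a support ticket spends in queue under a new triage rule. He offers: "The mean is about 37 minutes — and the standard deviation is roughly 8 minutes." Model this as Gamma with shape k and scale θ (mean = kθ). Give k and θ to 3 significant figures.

For Gamma(k, scale θ): mean = kθ, variance = kθ², so CV = 1/√k.
CV = SD/mean = 8/37 = 0.2162, hence k = 1/CV² = 21.4.
Then θ = mean/k = 37/21.4 = 1.73.

k ≈ 21.4, θ ≈ 1.73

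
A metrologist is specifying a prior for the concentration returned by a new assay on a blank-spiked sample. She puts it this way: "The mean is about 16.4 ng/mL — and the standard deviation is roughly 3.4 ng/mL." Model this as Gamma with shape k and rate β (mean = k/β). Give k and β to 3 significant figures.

For Gamma(k, rate β): mean = k/β, variance = k/β², so CV = 1/√k.
CV = SD/mean = 3.4/16.4 = 0.2073, hence k = 1/CV² = 23.3.
Then β = k/mean = 23.3/16.4 = 1.42.

k ≈ 23.3, β ≈ 1.42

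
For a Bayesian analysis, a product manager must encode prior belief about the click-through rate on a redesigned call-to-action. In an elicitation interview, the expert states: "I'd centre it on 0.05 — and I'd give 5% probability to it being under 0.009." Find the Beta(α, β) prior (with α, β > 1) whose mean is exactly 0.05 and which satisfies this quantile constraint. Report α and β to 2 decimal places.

α ≈ 1.97, β ≈ 37.37

With mean 0.05 fixed, write α = 0.05s, β = 0.95s where s = α+β.
Need P(θ < 0.009) = 0.05 under Beta(0.05s, 0.95s). Normal approximation: (q−m)/√(m(1−m)/s) ≈ z_{0.05} = -1.64, so s ≈ 0.05·0.95·(-1.64)²/(0.009−0.05)² = 76.5.
At s = 76.5: P(θ<0.009) ≈ 0.007. Adjusting to match 0.05 gives s ≈ 39.34.
So α = 0.05·39.34 ≈ 1.97, β = 0.95·39.34 ≈ 37.37.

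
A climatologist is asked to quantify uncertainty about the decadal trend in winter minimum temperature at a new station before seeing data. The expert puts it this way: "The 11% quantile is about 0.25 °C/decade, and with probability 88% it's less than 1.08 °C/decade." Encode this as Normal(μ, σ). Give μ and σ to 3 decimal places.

The p-quantile of Normal(μ,σ) is μ + z_p·σ, with z_{0.11} = -1.227 and z_{0.88} = 1.175.
Eliminate σ: μ = (z₂·x₁ − z₁·x₂)/(z₂ − z₁) = (1.175·0.25 − (-1.227)·1.08)/2.402 = 0.674.
Then σ = (x₂ − x₁)/(z₂ − z₁) = (1.08 − 0.25)/2.402 = 0.346.

μ = 0.674, σ = 0.346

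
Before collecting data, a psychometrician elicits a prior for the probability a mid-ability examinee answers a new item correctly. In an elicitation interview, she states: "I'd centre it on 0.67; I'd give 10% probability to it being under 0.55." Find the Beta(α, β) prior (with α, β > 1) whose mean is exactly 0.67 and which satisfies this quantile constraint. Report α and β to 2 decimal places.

α ≈ 17.43, β ≈ 8.58

With mean 0.67 fixed, write α = 0.67s, β = 0.33s where s = α+β.
Need P(θ < 0.55) = 0.1 under Beta(0.67s, 0.33s). Normal approximation: (q−m)/√(m(1−m)/s) ≈ z_{0.1} = -1.28, so s ≈ 0.67·0.33·(-1.28)²/(0.55−0.67)² = 25.2.
At s = 25.2: P(θ<0.55) ≈ 0.103. Adjusting to match 0.1 gives s ≈ 26.01.
So α = 0.67·26.01 ≈ 17.43, β = 0.33·26.01 ≈ 8.58.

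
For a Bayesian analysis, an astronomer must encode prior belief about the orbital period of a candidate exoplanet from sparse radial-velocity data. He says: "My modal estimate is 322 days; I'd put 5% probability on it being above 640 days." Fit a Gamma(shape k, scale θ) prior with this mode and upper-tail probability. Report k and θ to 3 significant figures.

k ≈ 6.88, θ ≈ 54.8

Gamma(k,θ) with k>1 has mode (k−1)θ, so θ = 322/(k−1).
Need P(X < 640) = 0.95 with θ tied to k this way. Start at k = 2, θ = 322: P(X<640) ≈ 0.591.
Too low — raise k to concentrate. Iterating converges to k ≈ 6.88.
Then θ = 322/(6.88−1) ≈ 54.8.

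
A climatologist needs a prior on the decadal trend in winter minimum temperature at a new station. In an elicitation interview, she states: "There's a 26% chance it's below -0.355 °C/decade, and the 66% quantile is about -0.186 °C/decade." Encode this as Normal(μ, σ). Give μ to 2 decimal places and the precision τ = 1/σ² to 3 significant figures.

For Normal(μ,σ), the p-quantile is μ + z_p·σ. Here z_{0.26} = -0.6433, z_{0.66} = 0.4125.
So -0.355 = μ − 0.6433σ and -0.186 = μ + 0.4125σ.
Subtracting: σ = (-0.186 − -0.355)/(0.4125 − (-0.6433)) = 0.16.
Then μ = -0.355 − (-0.6433)·0.16 = -0.25.
Precision τ = 1/σ² = 1/0.1601² = 39.

μ = -0.25, τ = 39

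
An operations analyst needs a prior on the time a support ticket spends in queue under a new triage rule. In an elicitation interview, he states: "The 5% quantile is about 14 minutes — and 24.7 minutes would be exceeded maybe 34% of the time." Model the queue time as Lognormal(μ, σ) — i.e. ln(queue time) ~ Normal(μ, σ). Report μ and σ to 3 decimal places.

μ ≈ 3.093, σ ≈ 0.276

If T ~ Lognormal(μ,σ) then ln T ~ Normal(μ,σ), so the p-quantile of ln T is μ + z_p·σ.
ln(14) = 2.639 and ln(24.7) = 3.207; z_{0.05} = -1.645, z_{0.66} = 0.4125.
σ = (3.207 − 2.639)/(0.4125 − (-1.645)) = 0.276.
μ = 2.639 − (-1.645)·0.276 = 3.093.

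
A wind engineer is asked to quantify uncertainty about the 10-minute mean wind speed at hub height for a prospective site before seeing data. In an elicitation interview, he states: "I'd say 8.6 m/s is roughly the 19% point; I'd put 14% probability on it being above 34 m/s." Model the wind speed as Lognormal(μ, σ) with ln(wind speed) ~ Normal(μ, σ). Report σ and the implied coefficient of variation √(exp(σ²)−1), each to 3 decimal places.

If T ~ Lognormal(μ,σ) then ln T ~ Normal(μ,σ), so the p-quantile of ln T is μ + z_p·σ.
ln(8.6) = 2.152 and ln(34) = 3.526; z_{0.19} = -0.8779, z_{0.86} = 1.08.
σ = (3.526 − 2.152)/(1.08 − (-0.8779)) = 0.702.
μ = 2.152 − (-0.8779)·0.702 = 2.768.
CV = √(exp(σ²)−1) = √(exp(0.4928)−1) = 0.798.

σ ≈ 0.702, CV ≈ 0.798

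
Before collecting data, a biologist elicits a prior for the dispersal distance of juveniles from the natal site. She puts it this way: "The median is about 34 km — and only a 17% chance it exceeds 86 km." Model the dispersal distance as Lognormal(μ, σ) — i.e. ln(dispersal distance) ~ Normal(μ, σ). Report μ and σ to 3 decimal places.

μ ≈ 3.526, σ ≈ 0.973

If T ~ Lognormal(μ,σ) then ln T ~ Normal(μ,σ), so the p-quantile of ln T is μ + z_p·σ.
ln(34) = 3.526 and ln(86) = 4.454; z_{0.5} = 0, z_{0.83} = 0.9542.
σ = (4.454 − 3.526)/(0.9542 − (0)) = 0.973.
μ = 3.526 − (0)·0.973 = 3.526.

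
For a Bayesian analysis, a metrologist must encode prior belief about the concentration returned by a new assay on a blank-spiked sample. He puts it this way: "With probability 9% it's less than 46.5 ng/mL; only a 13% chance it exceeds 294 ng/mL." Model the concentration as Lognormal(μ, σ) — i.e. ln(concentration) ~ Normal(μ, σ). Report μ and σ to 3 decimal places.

μ ≈ 4.842, σ ≈ 0.747

If T ~ Lognormal(μ,σ) then ln T ~ Normal(μ,σ), so the p-quantile of ln T is μ + z_p·σ.
ln(46.5) = 3.839 and ln(294) = 5.684; z_{0.09} = -1.341, z_{0.87} = 1.126.
σ = (5.684 − 3.839)/(1.126 − (-1.341)) = 0.747.
μ = 3.839 − (-1.341)·0.747 = 4.842.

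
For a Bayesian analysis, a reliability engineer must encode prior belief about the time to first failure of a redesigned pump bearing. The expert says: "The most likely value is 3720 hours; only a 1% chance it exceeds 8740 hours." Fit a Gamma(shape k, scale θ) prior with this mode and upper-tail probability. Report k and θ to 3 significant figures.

Gamma(k,θ) with k>1 has mode (k−1)θ, so θ = 3720/(k−1).
Need P(X < 8740) = 0.99 with θ tied to k this way. Start at k = 2, θ = 3720: P(X<8740) ≈ 0.680.
Too low — raise k to concentrate. Iterating converges to k ≈ 7.52.
Then θ = 3720/(7.52−1) ≈ 571.

k ≈ 7.52, θ ≈ 571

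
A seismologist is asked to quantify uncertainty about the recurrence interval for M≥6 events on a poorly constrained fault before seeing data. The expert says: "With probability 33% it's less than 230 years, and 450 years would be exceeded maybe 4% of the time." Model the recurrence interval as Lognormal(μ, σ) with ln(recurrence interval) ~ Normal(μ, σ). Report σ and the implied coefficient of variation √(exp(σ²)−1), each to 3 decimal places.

If T ~ Lognormal(μ,σ) then ln T ~ Normal(μ,σ), so the p-quantile of ln T is μ + z_p·σ.
ln(230) = 5.438 and ln(450) = 6.109; z_{0.33} = -0.4399, z_{0.96} = 1.751.
σ = (6.109 − 5.438)/(1.751 − (-0.4399)) = 0.306.
μ = 5.438 − (-0.4399)·0.306 = 5.573.
CV = √(exp(σ²)−1) = √(exp(0.0939)−1) = 0.314.

σ ≈ 0.306, CV ≈ 0.314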